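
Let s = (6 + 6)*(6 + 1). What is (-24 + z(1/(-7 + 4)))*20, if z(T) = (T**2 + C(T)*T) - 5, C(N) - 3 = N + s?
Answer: -10400/9 ≈ -1155.6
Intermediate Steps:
s = 84 (s = 12*7 = 84)
C(N) = 87 + N (C(N) = 3 + (N + 84) = 3 + (84 + N) = 87 + N)
z(T) = -5 + T**2 + T*(87 + T) (z(T) = (T**2 + (87 + T)*T) - 5 = (T**2 + T*(87 + T)) - 5 = -5 + T**2 + T*(87 + T))
(-24 + z(1/(-7 + 4)))*20 = (-24 + (-5 + (1/(-7 + 4))**2 + (87 + 1/(-7 + 4))/(-7 + 4)))*20 = (-24 + (-5 + (1/(-3))**2 + (87 + 1/(-3))/(-3)))*20 = (-24 + (-5 + (-1/3)**2 - (87 - 1/3)/3))*20 = (-24 + (-5 + 1/9 - 1/3*260/3))*20 = (-24 + (-5 + 1/9 - 260/9))*20 = (-24 - 304/9)*20 = -520/9*20 = -10400/9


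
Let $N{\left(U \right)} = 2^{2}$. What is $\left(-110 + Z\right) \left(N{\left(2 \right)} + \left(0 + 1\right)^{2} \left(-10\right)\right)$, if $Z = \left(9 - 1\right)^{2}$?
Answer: $276$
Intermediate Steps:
$N{\left(U \right)} = 4$
$Z = 64$ ($Z = 8^{2} = 64$)
$\left(-110 + Z\right) \left(N{\left(2 \right)} + \left(0 + 1\right)^{2} \left(-10\right)\right) = \left(-110 + 64\right) \left(4 + \left(0 + 1\right)^{2} \left(-10\right)\right) = - 46 \left(4 + 1^{2} \left(-10\right)\right) = - 46 \left(4 + 1 \left(-10\right)\right) = - 46 \left(4 - 10\right) = \left(-46\right) \left(-6\right) = 276$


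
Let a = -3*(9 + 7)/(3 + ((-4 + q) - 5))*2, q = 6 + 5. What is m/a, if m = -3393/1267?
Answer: 5655/40544 ≈ 0.13948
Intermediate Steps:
m = -3393/1267 (m = -3393*1/1267 = -3393/1267 ≈ -2.6780)
q = 11
a = -96/5 (a = -3*(9 + 7)/(3 + ((-4 + 11) - 5))*2 = -48/(3 + (7 - 5))*2 = -48/(3 + 2)*2 = -48/5*2 = -96/5 ≈ -19.200)
m/a = -3393/(1267*(-96/5)) = -3393/1267*(-5/96) = 5655/40544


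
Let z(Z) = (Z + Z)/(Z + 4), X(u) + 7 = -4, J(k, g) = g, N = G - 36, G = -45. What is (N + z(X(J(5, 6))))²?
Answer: 297025/49 ≈ 6061.7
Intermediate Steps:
N = -81 (N = -45 - 36 = -81)
X(u) = -11 (X(u) = -7 - 4 = -11)
z(Z) = 2*Z/(4 + Z) (z(Z) = (2*Z)/(4 + Z) = 2*Z/(4 + Z))
(N + z(X(J(5, 6))))² = (-81 + 2*(-11)/(4 - 11))² = (-81 + 2*(-11)/(-7))² = (-81 + 2*(-11)*(-⅐))² = (-81 + 22/7)² = (-545/7)² = 297025/49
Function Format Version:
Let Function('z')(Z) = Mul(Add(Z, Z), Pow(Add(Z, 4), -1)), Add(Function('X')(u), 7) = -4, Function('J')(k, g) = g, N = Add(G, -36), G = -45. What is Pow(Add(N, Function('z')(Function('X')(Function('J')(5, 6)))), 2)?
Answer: Rational(297025, 49) ≈ 6061.7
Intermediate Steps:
N = -81 (N = Add(-45, -36) = -81)
Function('X')(u) = -11 (Function('X')(u) = Add(-7, -4) = -11)
Function('z')(Z) = Mul(2, Z, Pow(Add(4, Z), -1)) (Function('z')(Z) = Mul(Mul(2, Z), Pow(Add(4, Z), -1)) = Mul(2, Z, Pow(Add(4, Z), -1)))
Pow(Add(N, Function('z')(Function('X')(Function('J')(5, 6)))), 2) = Pow(Add(-81, Mul(2, -11, Pow(Add(4, -11), -1))), 2) = Pow(Add(-81, Mul(2, -11, Pow(-7, -1))), 2) = Pow(Add(-81, Mul(2, -11, Rational(-1, 7))), 2) = Pow(Add(-81, Rational(22, 7)), 2) = Pow(Rational(-545, 7), 2) = Rational(297025, 49)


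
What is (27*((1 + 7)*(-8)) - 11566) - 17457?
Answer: -30751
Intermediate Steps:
(27*((1 + 7)*(-8)) - 11566) - 17457 = (27*(8*(-8)) - 11566) - 17457 = (27*(-64) - 11566) - 17457 = (-1728 - 11566) - 17457 = -13294 - 17457 = -30751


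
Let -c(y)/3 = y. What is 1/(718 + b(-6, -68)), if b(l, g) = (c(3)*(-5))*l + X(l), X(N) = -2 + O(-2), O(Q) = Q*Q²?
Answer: 1/438 ≈ 0.0022831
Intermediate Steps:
O(Q) = Q³
X(N) = -10 (X(N) = -2 + (-2)³ = -2 - 8 = -10)
c(y) = -3*y
b(l, g) = -10 + 45*l (b(l, g) = (-3*3*(-5))*l - 10 = (-9*(-5))*l - 10 = 45*l - 10 = -10 + 45*l)
1/(718 + b(-6, -68)) = 1/(718 + (-10 + 45*(-6))) = 1/(718 + (-10 - 270)) = 1/(718 - 280) = 1/438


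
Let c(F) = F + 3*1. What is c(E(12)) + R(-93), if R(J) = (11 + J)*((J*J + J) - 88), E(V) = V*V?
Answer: -694229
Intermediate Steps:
E(V) = V²
c(F) = 3 + F (c(F) = F + 3 = 3 + F)
R(J) = (11 + J)*(-88 + J + J²) (R(J) = (11 + J)*((J² + J) - 88) = (11 + J)*((J + J²) - 88) = (11 + J)*(-88 + J + J²))
c(E(12)) + R(-93) = (3 + 12²) + (-968 + (-93)³ - 77*(-93) + 12*(-93)²) = (3 + 144) + (-968 - 804357 + 7161 + 12*8649) = 147 + (-968 - 804357 + 7161 + 103788) = 147 - 694376 = -694229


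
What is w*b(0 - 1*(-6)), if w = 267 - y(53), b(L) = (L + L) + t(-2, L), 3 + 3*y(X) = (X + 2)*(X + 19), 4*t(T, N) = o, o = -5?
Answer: -11309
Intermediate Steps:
t(T, N) = -5/4 (t(T, N) = (¼)*(-5) = -5/4)
y(X) = -1 + (2 + X)*(19 + X)/3 (y(X) = -1 + ((X + 2)*(X + 19))/3 = -1 + ((2 + X)*(19 + X))/3 = -1 + (2 + X)*(19 + X)/3)
b(L) = -5/4 + 2*L (b(L) = (L + L) - 5/4 = 2*L - 5/4 = -5/4 + 2*L)
w = -1052 (w = 267 - (35/3 + 7*53 + (⅓)*53²) = 267 - (35/3 + 371 + (⅓)*2809) = 267 - (35/3 + 371 + 2809/3) = 267 - 1*1319 = 267 - 1319 = -1052)
w*b(0 - 1*(-6)) = -1052*(-5/4 + 2*(0 - 1*(-6))) = -1052*(-5/4 + 2*(0 + 6)) = -1052*(-5/4 + 2*6) = -1052*(-5/4 + 12) = -1052*43/4 = -11309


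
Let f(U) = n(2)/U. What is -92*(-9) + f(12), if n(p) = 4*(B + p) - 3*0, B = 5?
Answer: 2491/3 ≈ 830.33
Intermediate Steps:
n(p) = 20 + 4*p (n(p) = 4*(5 + p) - 3*0 = (20 + 4*p) + 0 = 20 + 4*p)
f(U) = 28/U (f(U) = (20 + 4*2)/U = (20 + 8)/U = 28/U)
-92*(-9) + f(12) = -92*(-9) + 28/12 = 828 + 28*(1/12) = 828 + 7/3 = 2491/3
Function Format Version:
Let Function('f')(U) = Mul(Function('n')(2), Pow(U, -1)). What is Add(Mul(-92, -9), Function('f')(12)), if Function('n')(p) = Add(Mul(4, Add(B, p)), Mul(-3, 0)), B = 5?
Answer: Rational(2491, 3) ≈ 830.33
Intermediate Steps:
Function('n')(p) = Add(20, Mul(4, p)) (Function('n')(p) = Add(Mul(4, Add(5, p)), Mul(-3, 0)) = Add(Add(20, Mul(4, p)), 0) = Add(20, Mul(4, p)))
Function('f')(U) = Mul(28, Pow(U, -1)) (Function('f')(U) = Mul(Add(20, Mul(4, 2)), Pow(U, -1)) = Mul(Add(20, 8), Pow(U, -1)) = Mul(28, Pow(U, -1)))
Add(Mul(-92, -9), Function('f')(12)) = Add(Mul(-92, -9), Mul(28, Pow(12, -1))) = Add(828, Mul(28, Rational(1, 12))) = Add(828, Rational(7, 3)) = Rational(2491, 3)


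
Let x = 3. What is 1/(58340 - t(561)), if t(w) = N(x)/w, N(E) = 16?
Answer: 561/32728724 ≈ 1.7141e-5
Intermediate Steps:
t(w) = 16/w
1/(58340 - t(561)) = 1/(58340 - 16/561) = 1/(32728724/561) = 561/32728724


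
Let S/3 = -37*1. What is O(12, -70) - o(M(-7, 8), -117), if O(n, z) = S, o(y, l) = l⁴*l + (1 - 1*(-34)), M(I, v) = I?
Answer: 21924480211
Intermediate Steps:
o(y, l) = 35 + l⁵ (o(y, l) = l⁵ + (1 + 34) = l⁵ + 35 = 35 + l⁵)
S = -111 (S = 3*(-37*1) = 3*(-37) = -111)
O(n, z) = -111
O(12, -70) - o(M(-7, 8), -117) = -111 - (35 + (-117)⁵) = -111 - (35 - 21924480357) = -111 - 1*(-21924480322) = -111 + 21924480322 = 21924480211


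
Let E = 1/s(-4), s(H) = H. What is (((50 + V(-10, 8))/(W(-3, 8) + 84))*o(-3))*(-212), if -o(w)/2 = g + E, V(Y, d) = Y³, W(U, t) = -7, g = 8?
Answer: -3121700/77 ≈ -40542.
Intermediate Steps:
E = -¼ (E = 1/(-4) = -¼ ≈ -0.25000)
o(w) = -31/2 (o(w) = -2*(8 - ¼) = -2*31/4 = -31/2)
(((50 + V(-10, 8))/(W(-3, 8) + 84))*o(-3))*(-212) = (((50 + (-10)³)/(-7 + 84))*(-31/2))*(-212) = (((50 - 1000)/77)*(-31/2))*(-212) = (-950*1/77*(-31/2))*(-212) = -950/77*(-31/2)*(-212) = (14725/77)*(-212) = -3121700/77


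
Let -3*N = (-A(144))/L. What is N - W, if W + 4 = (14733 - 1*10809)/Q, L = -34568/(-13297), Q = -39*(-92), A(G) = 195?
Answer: 288466787/10335832 ≈ 27.909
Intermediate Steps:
Q = 3588
L = 34568/13297 (L = -34568*(-1/13297) = 34568/13297 ≈ 2.5997)
N = 864305/34568 (N = -(-1*195)/(3*34568/13297) = -(-65)*13297/34568 = -⅓*(-2592915/34568) = 864305/34568 ≈ 25.003)
W = -869/299 (W = -4 + (14733 - 1*10809)/3588 = -4 + (14733 - 10809)*(1/3588) = -4 + 3924*(1/3588) = -4 + 327/299 = -869/299 ≈ -2.9064)
N - W = 864305/34568 - 1*(-869/299) = 864305/34568 + 869/299 = 288466787/10335832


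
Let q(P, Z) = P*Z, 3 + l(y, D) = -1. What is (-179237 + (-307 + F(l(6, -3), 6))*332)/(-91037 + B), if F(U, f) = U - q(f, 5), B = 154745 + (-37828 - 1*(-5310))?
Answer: -292449/31190 ≈ -9.3764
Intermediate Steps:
l(y, D) = -4 (l(y, D) = -3 - 1 = -4)
B = 122227 (B = 154745 + (-37828 + 5310) = 154745 - 32518 = 122227)
F(U, f) = U - 5*f (F(U, f) = U - f*5 = U - 5*f)
(-179237 + (-307 + F(l(6, -3), 6))*332)/(-91037 + B) = (-179237 + (-307 + (-4 - 5*6))*332)/(-91037 + 122227) = (-179237 + (-307 + (-4 - 30))*332)/31190 = (-179237 + (-307 - 34)*332)*(1/31190) = (-179237 - 341*332)*(1/31190) = (-179237 - 113212)*(1/31190) = -292449*1/31190 = -292449/31190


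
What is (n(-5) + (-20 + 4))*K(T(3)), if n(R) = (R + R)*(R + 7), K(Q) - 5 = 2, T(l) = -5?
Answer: -252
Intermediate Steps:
K(Q) = 7 (K(Q) = 5 + 2 = 7)
n(R) = 2*R*(7 + R) (n(R) = (2*R)*(7 + R) = 2*R*(7 + R))
(n(-5) + (-20 + 4))*K(T(3)) = (2*(-5)*(7 - 5) + (-20 + 4))*7 = (2*(-5)*2 - 16)*7 = (-20 - 16)*7 = -36*7 = -252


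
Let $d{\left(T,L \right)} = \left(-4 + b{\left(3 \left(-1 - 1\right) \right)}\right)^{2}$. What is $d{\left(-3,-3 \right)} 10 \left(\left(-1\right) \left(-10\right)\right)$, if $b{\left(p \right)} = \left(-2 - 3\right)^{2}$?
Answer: $44100$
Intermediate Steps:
$b{\left(p \right)} = 25$ ($b{\left(p \right)} = \left(-5\right)^{2} = 25$)
$d{\left(T,L \right)} = 441$ ($d{\left(T,L \right)} = \left(-4 + 25\right)^{2} = 21^{2} = 441$)
$d{\left(-3,-3 \right)} 10 \left(\left(-1\right) \left(-10\right)\right) = 441 \cdot 10 \left(\left(-1\right) \left(-10\right)\right) = 4410 \cdot 10 = 44100$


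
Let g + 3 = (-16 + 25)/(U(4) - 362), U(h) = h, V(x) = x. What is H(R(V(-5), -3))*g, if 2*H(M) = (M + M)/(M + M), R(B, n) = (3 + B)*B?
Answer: -1083/716 ≈ -1.5126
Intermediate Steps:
R(B, n) = B*(3 + B)
H(M) = 1/2 (H(M) = ((M + M)/(M + M))/2 = ((2*M)/((2*M)))/2 = ((2*M)*(1/(2*M)))/2 = (1/2)*1 = 1/2)
g = -1083/358 (g = -3 + (-16 + 25)/(4 - 362) = -3 + 9/(-358) = -3 + 9*(-1/358) = -3 - 9/358 = -1083/358 ≈ -3.0251)
H(R(V(-5), -3))*g = (1/2)*(-1083/358) = -1083/716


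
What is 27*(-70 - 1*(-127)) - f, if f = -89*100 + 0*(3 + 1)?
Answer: 10439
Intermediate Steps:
f = -8900 (f = -8900 + 0*4 = -8900 + 0 = -8900)
27*(-70 - 1*(-127)) - f = 27*(-70 - 1*(-127)) - 1*(-8900) = 27*(-70 + 127) + 8900 = 27*57 + 8900 = 1539 + 8900 = 10439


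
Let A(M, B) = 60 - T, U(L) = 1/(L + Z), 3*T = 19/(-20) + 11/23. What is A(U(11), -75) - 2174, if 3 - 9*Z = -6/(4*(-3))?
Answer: -2917103/1380 ≈ -2113.8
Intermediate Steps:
Z = 5/18 (Z = 1/3 - (-2)/(3*(4*(-3))) = 1/3 - (-2)/(3*(-12)) = 1/3 - (-2)*(-1)/(3*12) = 1/3 - 1/9*1/2 = 1/3 - 1/18 = 5/18 ≈ 0.27778)
T = -217/1380 (T = (19/(-20) + 11/23)/3 = (19*(-1/20) + 11*(1/23))/3 = (-19/20 + 11/23)/3 = (1/3)*(-217/460) = -217/1380 ≈ -0.15725)
U(L) = 1/(5/18 + L) (U(L) = 1/(L + 5/18) = 1/(5/18 + L))
A(M, B) = 83017/1380 (A(M, B) = 60 - 1*(-217/1380) = 60 + 217/1380 = 83017/1380)
A(U(11), -75) - 2174 = 83017/1380 - 2174 = -2917103/1380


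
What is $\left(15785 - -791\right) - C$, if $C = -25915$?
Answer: $42491$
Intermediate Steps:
$\left(15785 - -791\right) - C = \left(15785 - -791\right) - -25915 = \left(15785 + 791\right) + 25915 = 16576 + 25915 = 42491$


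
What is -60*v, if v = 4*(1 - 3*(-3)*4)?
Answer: -8880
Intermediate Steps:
v = 148 (v = 4*(1 + 9*4) = 4*(1 + 36) = 4*37 = 148)
-60*v = -60*148 = -8880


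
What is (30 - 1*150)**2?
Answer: 14400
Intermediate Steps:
(30 - 1*150)**2 = (30 - 150)**2 = (-120)**2 = 14400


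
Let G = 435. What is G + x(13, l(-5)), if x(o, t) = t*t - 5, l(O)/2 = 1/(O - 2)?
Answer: 21074/49 ≈ 430.08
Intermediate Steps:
l(O) = 2/(-2 + O) (l(O) = 2/(O - 2) = 2/(-2 + O))
x(o, t) = -5 + t² (x(o, t) = t² - 5 = -5 + t²)
G + x(13, l(-5)) = 435 + (-5 + (2/(-2 - 5))²) = 435 + (-5 + (2/(-7))²) = 435 + (-5 + (2*(-⅐))²) = 435 + (-5 + (-2/7)²) = 435 + (-5 + 4/49) = 435 - 241/49 = 21074/49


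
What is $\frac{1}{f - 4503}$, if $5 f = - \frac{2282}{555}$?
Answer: $- \frac{2775}{12498107} \approx -0.00022203$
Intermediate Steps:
$f = - \frac{2282}{2775}$ ($f = \frac{\left(-2282\right) \frac{1}{555}}{5} = \frac{1}{5} \left(- \frac{2282}{555}\right) = - \frac{2282}{2775} \approx -0.82234$)
$\frac{1}{f - 4503} = \frac{1}{- \frac{2282}{2775} - 4503} = \frac{1}{- \frac{12498107}{2775}} = - \frac{2775}{12498107}$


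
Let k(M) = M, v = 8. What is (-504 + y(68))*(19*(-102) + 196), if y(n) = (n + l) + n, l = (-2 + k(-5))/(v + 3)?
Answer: 7063810/11 ≈ 6.4216e+5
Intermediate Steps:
l = -7/11 (l = (-2 - 5)/(8 + 3) = -7/11 ≈ -0.63636)
y(n) = -7/11 + 2*n (y(n) = (n - 7/11) + n = (-7/11 + n) + n = -7/11 + 2*n)
(-504 + y(68))*(19*(-102) + 196) = (-504 + (-7/11 + 2*68))*(19*(-102) + 196) = (-504 + (-7/11 + 136))*(-1938 + 196) = (-504 + 1489/11)*(-1742) = -4055/11*(-1742) = 7063810/11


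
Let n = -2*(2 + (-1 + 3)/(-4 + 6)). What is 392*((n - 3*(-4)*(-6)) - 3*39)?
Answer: -76440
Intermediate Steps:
n = -6 (n = -2*(2 + 2/2) = -2*(2 + 2*(½)) = -2*(2 + 1) = -2*3 = -6)
392*((n - 3*(-4)*(-6)) - 3*39) = 392*((-6 - 3*(-4)*(-6)) - 3*39) = 392*((-6 + 12*(-6)) - 117) = 392*((-6 - 72) - 117) = 392*(-78 - 117) = 392*(-195) = -76440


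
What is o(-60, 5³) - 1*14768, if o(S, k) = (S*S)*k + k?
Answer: 435357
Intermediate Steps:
o(S, k) = k + k*S² (o(S, k) = S²*k + k = k*S² + k = k + k*S²)
o(-60, 5³) - 1*14768 = 5³*(1 + (-60)²) - 1*14768 = 125*(1 + 3600) - 14768 = 125*3601 - 14768 = 450125 - 14768 = 435357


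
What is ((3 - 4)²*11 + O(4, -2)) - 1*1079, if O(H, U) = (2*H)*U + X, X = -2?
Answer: -1086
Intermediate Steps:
O(H, U) = -2 + 2*H*U (O(H, U) = (2*H)*U - 2 = 2*H*U - 2 = -2 + 2*H*U)
((3 - 4)²*11 + O(4, -2)) - 1*1079 = ((3 - 4)²*11 + (-2 + 2*4*(-2))) - 1*1079 = ((-1)²*11 + (-2 - 16)) - 1079 = (1*11 - 18) - 1079 = (11 - 18) - 1079 = -7 - 1079 = -1086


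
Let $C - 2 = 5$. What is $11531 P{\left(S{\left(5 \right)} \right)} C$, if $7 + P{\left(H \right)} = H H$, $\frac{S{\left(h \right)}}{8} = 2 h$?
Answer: $516023781$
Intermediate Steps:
$C = 7$ ($C = 2 + 5 = 7$)
$S{\left(h \right)} = 16 h$ ($S{\left(h \right)} = 8 \cdot 2 h = 16 h$)
$P{\left(H \right)} = -7 + H^{2}$ ($P{\left(H \right)} = -7 + H H = -7 + H^{2}$)
$11531 P{\left(S{\left(5 \right)} \right)} C = 11531 \left(-7 + \left(16 \cdot 5\right)^{2}\right) 7 = 11531 \left(-7 + 80^{2}\right) 7 = 11531 \left(-7 + 6400\right) 7 = 11531 \cdot 6393 \cdot 7 = 11531 \cdot 44751 = 516023781$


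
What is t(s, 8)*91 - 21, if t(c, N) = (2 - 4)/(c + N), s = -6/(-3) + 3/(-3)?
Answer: -371/9 ≈ -41.222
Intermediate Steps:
s = 1 (s = -6*(-⅓) + 3*(-⅓) = 2 - 1 = 1)
t(c, N) = -2/(N + c)
t(s, 8)*91 - 21 = -2/(8 + 1)*91 - 21 = -2/9*91 - 21 = -182/9 - 21 = -371/9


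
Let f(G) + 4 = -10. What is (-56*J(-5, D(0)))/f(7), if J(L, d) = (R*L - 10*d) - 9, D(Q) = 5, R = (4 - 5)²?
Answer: -256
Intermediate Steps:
R = 1 (R = (-1)² = 1)
f(G) = -14 (f(G) = -4 - 10 = -14)
J(L, d) = -9 + L - 10*d (J(L, d) = (1*L - 10*d) - 9 = (L - 10*d) - 9 = -9 + L - 10*d)
(-56*J(-5, D(0)))/f(7) = -56*(-9 - 5 - 10*5)/(-14) = -56*(-9 - 5 - 50)*(-1/14) = -56*(-64)*(-1/14) = 3584*(-1/14) = -256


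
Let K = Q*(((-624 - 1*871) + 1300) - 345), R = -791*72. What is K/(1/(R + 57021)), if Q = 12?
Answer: -447120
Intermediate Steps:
R = -56952
K = -6480 (K = 12*(((-624 - 1*871) + 1300) - 345) = 12*(((-624 - 871) + 1300) - 345) = 12*((-1495 + 1300) - 345) = 12*(-195 - 345) = 12*(-540) = -6480)
K/(1/(R + 57021)) = -6480/(1/(-56952 + 57021)) = -6480/(1/69) = -6480/1/69 = -6480*69 = -447120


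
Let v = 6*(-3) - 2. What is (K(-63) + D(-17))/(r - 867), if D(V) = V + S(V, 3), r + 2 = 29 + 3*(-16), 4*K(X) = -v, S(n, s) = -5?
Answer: 17/888 ≈ 0.019144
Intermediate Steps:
v = -20 (v = -18 - 2 = -20)
K(X) = 5 (K(X) = (-1*(-20))/4 = (¼)*20 = 5)
r = -21 (r = -2 + (29 + 3*(-16)) = -2 + (29 - 48) = -2 - 19 = -21)
D(V) = -5 + V (D(V) = V - 5 = -5 + V)
(K(-63) + D(-17))/(r - 867) = (5 + (-5 - 17))/(-21 - 867) = (5 - 22)/(-888) = -17*(-1/888) = 17/888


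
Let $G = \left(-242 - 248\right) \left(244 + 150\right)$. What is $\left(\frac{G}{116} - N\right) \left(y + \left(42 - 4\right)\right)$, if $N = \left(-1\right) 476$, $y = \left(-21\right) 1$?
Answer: $- \frac{585837}{29} \approx -20201.0$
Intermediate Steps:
$G = -193060$ ($G = \left(-490\right) 394 = -193060$)
$y = -21$
$N = -476$
$\left(\frac{G}{116} - N\right) \left(y + \left(42 - 4\right)\right) = \left(- \frac{193060}{116} - -476\right) \left(-21 + \left(42 - 4\right)\right) = \left(\left(-193060\right) \frac{1}{116} + 476\right) \left(-21 + \left(42 - 4\right)\right) = \left(- \frac{48265}{29} + 476\right) \left(-21 + 38\right) = \left(- \frac{34461}{29}\right) 17 = - \frac{585837}{29}$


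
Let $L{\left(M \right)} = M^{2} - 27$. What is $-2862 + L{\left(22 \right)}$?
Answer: $-2405$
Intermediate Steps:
$L{\left(M \right)} = -27 + M^{2}$
$-2862 + L{\left(22 \right)} = -2862 - \left(27 - 22^{2}\right) = -2862 + \left(-27 + 484\right) = -2862 + 457 = -2405$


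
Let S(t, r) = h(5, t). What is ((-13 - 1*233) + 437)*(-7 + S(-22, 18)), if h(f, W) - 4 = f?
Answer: 382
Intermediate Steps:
h(f, W) = 4 + f
S(t, r) = 9 (S(t, r) = 4 + 5 = 9)
((-13 - 1*233) + 437)*(-7 + S(-22, 18)) = ((-13 - 1*233) + 437)*(-7 + 9) = ((-13 - 233) + 437)*2 = (-246 + 437)*2 = 191*2 = 382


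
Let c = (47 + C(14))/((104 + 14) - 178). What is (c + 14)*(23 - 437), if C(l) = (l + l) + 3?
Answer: -26289/5 ≈ -5257.8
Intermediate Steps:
C(l) = 3 + 2*l (C(l) = 2*l + 3 = 3 + 2*l)
c = -13/10 (c = (47 + (3 + 2*14))/((104 + 14) - 178) = (47 + (3 + 28))/(118 - 178) = (47 + 31)/(-60) = 78*(-1/60) = -13/10 ≈ -1.3000)
(c + 14)*(23 - 437) = (-13/10 + 14)*(23 - 437) = (127/10)*(-414) = -26289/5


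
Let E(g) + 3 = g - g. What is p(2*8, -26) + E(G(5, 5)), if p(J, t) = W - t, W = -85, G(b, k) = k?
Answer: -62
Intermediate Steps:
E(g) = -3 (E(g) = -3 + (g - g) = -3 + 0 = -3)
p(J, t) = -85 - t
p(2*8, -26) + E(G(5, 5)) = (-85 - 1*(-26)) - 3 = (-85 + 26) - 3 = -59 - 3 = -62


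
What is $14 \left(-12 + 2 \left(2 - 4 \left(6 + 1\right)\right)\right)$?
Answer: $-896$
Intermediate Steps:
$14 \left(-12 + 2 \left(2 - 4 \left(6 + 1\right)\right)\right) = 14 \left(-12 + 2 \left(2 - 28\right)\right) = 14 \left(-12 + 2 \left(-26\right)\right) = 14 \left(-12 - 52\right) = 14 \left(-64\right) = -896$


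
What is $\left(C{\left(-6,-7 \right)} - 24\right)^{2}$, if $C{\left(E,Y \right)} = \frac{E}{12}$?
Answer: $\frac{2401}{4} \approx 600.25$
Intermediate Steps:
$C{\left(E,Y \right)} = \frac{E}{12}$ ($C{\left(E,Y \right)} = E \frac{1}{12} = \frac{E}{12}$)
$\left(C{\left(-6,-7 \right)} - 24\right)^{2} = \left(\frac{1}{12} \left(-6\right) - 24\right)^{2} = \left(- \frac{1}{2} - 24\right)^{2} = \left(- \frac{49}{2}\right)^{2} = \frac{2401}{4}$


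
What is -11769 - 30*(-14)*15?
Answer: -5469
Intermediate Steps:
-11769 - 30*(-14)*15 = -11769 + 420*15 = -11769 + 6300 = -5469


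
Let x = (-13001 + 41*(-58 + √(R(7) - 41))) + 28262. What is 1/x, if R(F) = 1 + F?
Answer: 12883/166027162 - 41*I*√33/166027162 ≈ 7.7596e-5 - 1.4186e-6*I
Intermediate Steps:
x = 12883 + 41*I*√33 (x = (-13001 + 41*(-58 + √((1 + 7) - 41))) + 28262 = (-13001 + 41*(-58 + √(8 - 41))) + 28262 = (-13001 + 41*(-58 + √(-33))) + 28262 = (-13001 + 41*(-58 + I*√33)) + 28262 = (-13001 + (-2378 + 41*I*√33)) + 28262 = (-15379 + 41*I*√33) + 28262 = 12883 + 41*I*√33 ≈ 12883.0 + 235.53*I)
1/x = 1/(12883 + 41*I*√33)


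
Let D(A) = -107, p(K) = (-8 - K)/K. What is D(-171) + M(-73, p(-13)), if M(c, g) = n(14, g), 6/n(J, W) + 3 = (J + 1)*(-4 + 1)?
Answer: -857/8 ≈ -107.13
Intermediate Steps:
n(J, W) = 6/(-6 - 3*J) (n(J, W) = 6/(-3 + (J + 1)*(-4 + 1)) = 6/(-3 + (1 + J)*(-3)) = 6/(-3 + (-3 - 3*J)) = 6/(-6 - 3*J))
p(K) = (-8 - K)/K
M(c, g) = -1/8 (M(c, g) = -2/(2 + 14) = -2/16 = -2*1/16 = -1/8)
D(-171) + M(-73, p(-13)) = -107 - 1/8 = -857/8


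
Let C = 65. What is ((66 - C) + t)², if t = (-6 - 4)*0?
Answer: 1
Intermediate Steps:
t = 0 (t = -10*0 = 0)
((66 - C) + t)² = ((66 - 1*65) + 0)² = ((66 - 65) + 0)² = (1 + 0)² = 1² = 1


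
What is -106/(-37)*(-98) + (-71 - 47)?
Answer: -14754/37 ≈ -398.76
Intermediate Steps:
-106/(-37)*(-98) + (-71 - 47) = -106*(-1/37)*(-98) - 118 = (106/37)*(-98) - 118 = -10388/37 - 118 = -14754/37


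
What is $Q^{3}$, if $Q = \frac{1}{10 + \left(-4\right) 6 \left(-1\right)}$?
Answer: $\frac{1}{39304} \approx 2.5443 \cdot 10^{-5}$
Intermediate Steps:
$Q = \frac{1}{34}$ ($Q = \frac{1}{10 - -24} = \frac{1}{10 + 24} = \frac{1}{34} \approx 0.029412$)
$Q^{3} = \left(\frac{1}{34}\right)^{3} = \frac{1}{39304}$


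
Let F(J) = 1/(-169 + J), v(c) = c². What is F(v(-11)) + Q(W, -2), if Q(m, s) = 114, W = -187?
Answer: 5471/48 ≈ 113.98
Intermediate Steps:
F(v(-11)) + Q(W, -2) = 1/(-169 + (-11)²) + 114 = 1/(-169 + 121) + 114 = 1/(-48) + 114 = -1/48 + 114 = 5471/48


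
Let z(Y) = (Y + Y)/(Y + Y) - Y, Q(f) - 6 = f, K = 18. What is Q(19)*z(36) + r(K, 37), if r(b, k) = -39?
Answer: -914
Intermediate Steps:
Q(f) = 6 + f
z(Y) = 1 - Y (z(Y) = (2*Y)/((2*Y)) - Y = (2*Y)*(1/(2*Y)) - Y = 1 - Y)
Q(19)*z(36) + r(K, 37) = (6 + 19)*(1 - 1*36) - 39 = 25*(1 - 36) - 39 = 25*(-35) - 39 = -875 - 39 = -914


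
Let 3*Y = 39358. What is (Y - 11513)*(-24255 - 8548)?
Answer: -158077657/3 ≈ -5.2693e+7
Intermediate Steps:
Y = 39358/3 (Y = (⅓)*39358 = 39358/3 ≈ 13119.)
(Y - 11513)*(-24255 - 8548) = (39358/3 - 11513)*(-24255 - 8548) = (4819/3)*(-32803) = -158077657/3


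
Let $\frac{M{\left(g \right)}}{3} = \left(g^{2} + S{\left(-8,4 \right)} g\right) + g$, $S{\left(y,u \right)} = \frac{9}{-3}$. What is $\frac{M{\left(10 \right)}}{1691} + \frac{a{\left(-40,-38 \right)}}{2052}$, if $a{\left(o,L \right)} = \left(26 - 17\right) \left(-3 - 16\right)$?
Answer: $\frac{1189}{20292} \approx 0.058595$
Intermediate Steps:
$S{\left(y,u \right)} = -3$ ($S{\left(y,u \right)} = 9 \left(- \frac{1}{3}\right) = -3$)
$a{\left(o,L \right)} = -171$ ($a{\left(o,L \right)} = 9 \left(-19\right) = -171$)
$M{\left(g \right)} = - 6 g + 3 g^{2}$ ($M{\left(g \right)} = 3 \left(\left(g^{2} - 3 g\right) + g\right) = 3 \left(g^{2} - 2 g\right) = - 6 g + 3 g^{2}$)
$\frac{M{\left(10 \right)}}{1691} + \frac{a{\left(-40,-38 \right)}}{2052} = \frac{3 \cdot 10 \left(-2 + 10\right)}{1691} - \frac{171}{2052} = 3 \cdot 10 \cdot 8 \cdot \frac{1}{1691} - \frac{1}{12} = 240 \cdot \frac{1}{1691} - \frac{1}{12} = \frac{240}{1691} - \frac{1}{12} = \frac{1189}{20292}$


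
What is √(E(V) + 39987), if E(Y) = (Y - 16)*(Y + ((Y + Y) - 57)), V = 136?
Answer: 3*√9123 ≈ 286.54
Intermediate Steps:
E(Y) = (-57 + 3*Y)*(-16 + Y) (E(Y) = (-16 + Y)*(Y + (2*Y - 57)) = (-16 + Y)*(Y + (-57 + 2*Y)) = (-16 + Y)*(-57 + 3*Y) = (-57 + 3*Y)*(-16 + Y))
√(E(V) + 39987) = √((912 - 105*136 + 3*136²) + 39987) = √((912 - 14280 + 3*18496) + 39987) = √((912 - 14280 + 55488) + 39987) = √(42120 + 39987) = √82107 = 3*√9123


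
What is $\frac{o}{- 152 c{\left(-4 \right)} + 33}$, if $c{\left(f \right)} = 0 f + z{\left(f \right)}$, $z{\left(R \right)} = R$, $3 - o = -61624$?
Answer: $\frac{61627}{641} \approx 96.142$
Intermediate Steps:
$o = 61627$ ($o = 3 - -61624 = 3 + 61624 = 61627$)
$c{\left(f \right)} = f$ ($c{\left(f \right)} = 0 f + f = 0 + f = f$)
$\frac{o}{- 152 c{\left(-4 \right)} + 33} = \frac{61627}{\left(-152\right) \left(-4\right) + 33} = \frac{61627}{608 + 33} = \frac{61627}{641}$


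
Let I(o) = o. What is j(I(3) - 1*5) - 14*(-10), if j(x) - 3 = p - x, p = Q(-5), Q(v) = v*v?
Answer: 170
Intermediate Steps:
Q(v) = v²
p = 25 (p = (-5)² = 25)
j(x) = 28 - x (j(x) = 3 + (25 - x) = 28 - x)
j(I(3) - 1*5) - 14*(-10) = (28 - (3 - 1*5)) - 14*(-10) = (28 - (3 - 5)) + 140 = (28 - 1*(-2)) + 140 = (28 + 2) + 140 = 30 + 140 = 170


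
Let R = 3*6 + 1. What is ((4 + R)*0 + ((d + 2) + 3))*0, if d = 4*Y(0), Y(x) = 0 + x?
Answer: 0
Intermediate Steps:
Y(x) = x
R = 19 (R = 18 + 1 = 19)
d = 0 (d = 4*0 = 0)
((4 + R)*0 + ((d + 2) + 3))*0 = ((4 + 19)*0 + ((0 + 2) + 3))*0 = (23*0 + (2 + 3))*0 = (0 + 5)*0 = 5*0 = 0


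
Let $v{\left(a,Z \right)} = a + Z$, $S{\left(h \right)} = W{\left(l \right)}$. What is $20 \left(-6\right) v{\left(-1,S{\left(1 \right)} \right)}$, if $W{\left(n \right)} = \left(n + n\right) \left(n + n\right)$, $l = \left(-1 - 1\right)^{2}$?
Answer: $-7560$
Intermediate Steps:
$l = 4$ ($l = \left(-2\right)^{2} = 4$)
$W{\left(n \right)} = 4 n^{2}$ ($W{\left(n \right)} = 2 n 2 n = 4 n^{2}$)
$S{\left(h \right)} = 64$ ($S{\left(h \right)} = 4 \cdot 4^{2} = 4 \cdot 16 = 64$)
$v{\left(a,Z \right)} = Z + a$
$20 \left(-6\right) v{\left(-1,S{\left(1 \right)} \right)} = 20 \left(-6\right) \left(64 - 1\right) = \left(-120\right) 63 = -7560$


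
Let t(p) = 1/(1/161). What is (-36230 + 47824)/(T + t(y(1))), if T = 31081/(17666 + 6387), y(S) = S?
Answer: 12675931/177437 ≈ 71.439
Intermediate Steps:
t(p) = 161 (t(p) = 1/(1/161) = 161)
T = 31081/24053 ≈ 1.2922
(-36230 + 47824)/(T + t(y(1))) = (-36230 + 47824)/(31081/24053 + 161) = 11594/(3903614/24053) = 11594*(24053/3903614) = 12675931/177437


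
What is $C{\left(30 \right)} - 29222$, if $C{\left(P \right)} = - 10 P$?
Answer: $-29522$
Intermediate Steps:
$C{\left(30 \right)} - 29222 = \left(-10\right) 30 - 29222 = -300 - 29222 = -29522$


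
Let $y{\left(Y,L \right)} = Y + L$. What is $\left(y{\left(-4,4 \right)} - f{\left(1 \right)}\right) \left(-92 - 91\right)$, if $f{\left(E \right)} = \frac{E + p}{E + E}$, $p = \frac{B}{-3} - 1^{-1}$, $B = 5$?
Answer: $- \frac{305}{2} \approx -152.5$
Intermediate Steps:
$y{\left(Y,L \right)} = L + Y$
$p = - \frac{8}{3}$ ($p = \frac{5}{-3} - 1^{-1} = 5 \left(- \frac{1}{3}\right) - 1 = - \frac{5}{3} - 1 = - \frac{8}{3} \approx -2.6667$)
$f{\left(E \right)} = \frac{- \frac{8}{3} + E}{2 E}$ ($f{\left(E \right)} = \frac{E - \frac{8}{3}}{E + E} = \frac{- \frac{8}{3} + E}{2 E}$)
$\left(y{\left(-4,4 \right)} - f{\left(1 \right)}\right) \left(-92 - 91\right) = \left(\left(4 - 4\right) - \frac{-8 + 3 \cdot 1}{6 \cdot 1}\right) \left(-92 - 91\right) = \left(0 - \frac{1}{6} \cdot 1 \left(-8 + 3\right)\right) \left(-183\right) = \left(0 - \frac{1}{6} \cdot 1 \left(-5\right)\right) \left(-183\right) = \left(0 - - \frac{5}{6}\right) \left(-183\right) = \left(0 + \frac{5}{6}\right) \left(-183\right) = \frac{5}{6} \left(-183\right) = - \frac{305}{2}$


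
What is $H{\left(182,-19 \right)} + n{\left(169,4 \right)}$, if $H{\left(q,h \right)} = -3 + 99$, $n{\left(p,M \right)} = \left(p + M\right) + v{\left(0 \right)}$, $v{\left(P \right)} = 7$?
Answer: $276$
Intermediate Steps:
$n{\left(p,M \right)} = 7 + M + p$ ($n{\left(p,M \right)} = \left(p + M\right) + 7 = \left(M + p\right) + 7 = 7 + M + p$)
$H{\left(q,h \right)} = 96$
$H{\left(182,-19 \right)} + n{\left(169,4 \right)} = 96 + \left(7 + 4 + 169\right) = 96 + 180 = 276$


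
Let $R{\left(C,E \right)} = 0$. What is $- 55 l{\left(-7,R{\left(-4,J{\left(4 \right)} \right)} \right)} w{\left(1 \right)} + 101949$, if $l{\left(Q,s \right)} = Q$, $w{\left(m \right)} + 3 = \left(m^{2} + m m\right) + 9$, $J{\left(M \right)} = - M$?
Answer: $105029$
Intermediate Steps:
$w{\left(m \right)} = 6 + 2 m^{2}$ ($w{\left(m \right)} = -3 + \left(\left(m^{2} + m m\right) + 9\right) = -3 + \left(\left(m^{2} + m^{2}\right) + 9\right) = -3 + \left(2 m^{2} + 9\right) = -3 + \left(9 + 2 m^{2}\right) = 6 + 2 m^{2}$)
$- 55 l{\left(-7,R{\left(-4,J{\left(4 \right)} \right)} \right)} w{\left(1 \right)} + 101949 = \left(-55\right) \left(-7\right) \left(6 + 2 \cdot 1^{2}\right) + 101949 = 385 \left(6 + 2 \cdot 1\right) + 101949 = 385 \left(6 + 2\right) + 101949 = 385 \cdot 8 + 101949 = 3080 + 101949 = 105029$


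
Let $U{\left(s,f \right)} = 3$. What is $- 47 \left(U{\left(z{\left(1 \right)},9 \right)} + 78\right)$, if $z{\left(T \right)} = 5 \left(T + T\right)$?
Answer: $-3807$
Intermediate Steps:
$z{\left(T \right)} = 10 T$ ($z{\left(T \right)} = 5 \cdot 2 T = 10 T$)
$- 47 \left(U{\left(z{\left(1 \right)},9 \right)} + 78\right) = - 47 \left(3 + 78\right) = \left(-47\right) 81 = -3807$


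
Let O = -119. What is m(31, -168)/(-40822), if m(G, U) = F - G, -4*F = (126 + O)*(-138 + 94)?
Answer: -23/20411 ≈ -0.0011268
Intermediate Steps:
F = 77 (F = -(126 - 119)*(-138 + 94)/4 = -7*(-44)/4 = -¼*(-308) = 77)
m(G, U) = 77 - G
m(31, -168)/(-40822) = (77 - 1*31)/(-40822) = (77 - 31)*(-1/40822) = 46*(-1/40822) = -23/20411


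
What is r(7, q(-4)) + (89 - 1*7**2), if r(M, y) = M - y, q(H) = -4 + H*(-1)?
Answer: 47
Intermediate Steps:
q(H) = -4 - H
r(7, q(-4)) + (89 - 1*7**2) = (7 - (-4 - 1*(-4))) + (89 - 1*7**2) = (7 - (-4 + 4)) + (89 - 1*49) = (7 - 1*0) + (89 - 49) = (7 + 0) + 40 = 7 + 40 = 47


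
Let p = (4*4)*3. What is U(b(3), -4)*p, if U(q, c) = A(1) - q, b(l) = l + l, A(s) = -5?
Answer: -528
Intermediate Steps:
b(l) = 2*l
U(q, c) = -5 - q
p = 48 (p = 16*3 = 48)
U(b(3), -4)*p = (-5 - 2*3)*48 = (-5 - 1*6)*48 = (-5 - 6)*48 = -11*48 = -528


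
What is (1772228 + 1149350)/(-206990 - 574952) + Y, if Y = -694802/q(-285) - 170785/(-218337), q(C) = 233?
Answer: -107358845695856/35966872347 ≈ -2984.9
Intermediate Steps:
Y = -151661191369/50872521 (Y = -694802/233 - 170785/(-218337) = -694802*1/233 - 170785*(-1/218337) = -694802/233 + 170785/218337 = -151661191369/50872521 ≈ -2981.2)
(1772228 + 1149350)/(-206990 - 574952) + Y = (1772228 + 1149350)/(-206990 - 574952) - 151661191369/50872521 = 2921578/(-781942) - 151661191369/50872521 = 2921578*(-1/781942) - 151661191369/50872521 = -18491/4949 - 151661191369/50872521 = -107358845695856/35966872347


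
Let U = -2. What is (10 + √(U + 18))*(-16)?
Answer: -224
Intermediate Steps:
(10 + √(U + 18))*(-16) = (10 + √(-2 + 18))*(-16) = (10 + √16)*(-16) = (10 + 4)*(-16) = 14*(-16) = -224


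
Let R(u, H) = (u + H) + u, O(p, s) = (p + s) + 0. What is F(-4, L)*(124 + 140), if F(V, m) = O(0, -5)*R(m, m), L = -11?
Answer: 43560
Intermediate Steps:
O(p, s) = p + s
R(u, H) = H + 2*u (R(u, H) = (H + u) + u = H + 2*u)
F(V, m) = -15*m (F(V, m) = (0 - 5)*(m + 2*m) = -15*m)
F(-4, L)*(124 + 140) = (-15*(-11))*(124 + 140) = 165*264 = 43560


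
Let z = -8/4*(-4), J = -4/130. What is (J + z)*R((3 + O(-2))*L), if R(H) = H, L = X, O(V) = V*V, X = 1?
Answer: 3626/65 ≈ 55.785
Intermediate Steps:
O(V) = V²
L = 1
J = -2/65 (J = -4*1/130 = -2/65 ≈ -0.030769)
z = 8 (z = -8*¼*(-4) = -2*(-4) = 8)
(J + z)*R((3 + O(-2))*L) = (-2/65 + 8)*((3 + (-2)²)*1) = 518*((3 + 4)*1)/65 = 518*(7*1)/65 = (518/65)*7 = 3626/65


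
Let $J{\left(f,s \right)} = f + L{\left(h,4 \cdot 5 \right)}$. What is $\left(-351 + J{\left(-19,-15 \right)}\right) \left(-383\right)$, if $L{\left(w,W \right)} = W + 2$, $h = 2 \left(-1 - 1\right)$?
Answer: $133284$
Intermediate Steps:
$h = -4$ ($h = 2 \left(-2\right) = -4$)
$L{\left(w,W \right)} = 2 + W$
$J{\left(f,s \right)} = 22 + f$ ($J{\left(f,s \right)} = f + \left(2 + 4 \cdot 5\right) = f + \left(2 + 20\right) = f + 22 = 22 + f$)
$\left(-351 + J{\left(-19,-15 \right)}\right) \left(-383\right) = \left(-351 + \left(22 - 19\right)\right) \left(-383\right) = \left(-351 + 3\right) \left(-383\right) = \left(-348\right) \left(-383\right) = 133284$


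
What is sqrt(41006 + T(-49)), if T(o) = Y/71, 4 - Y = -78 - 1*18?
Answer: sqrt(206718346)/71 ≈ 202.50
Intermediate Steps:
Y = 100 (Y = 4 - (-78 - 1*18) = 4 - (-78 - 18) = 4 - 1*(-96) = 4 + 96 = 100)
T(o) = 100/71
sqrt(41006 + T(-49)) = sqrt(41006 + 100/71) = sqrt(2911526/71) = sqrt(206718346)/71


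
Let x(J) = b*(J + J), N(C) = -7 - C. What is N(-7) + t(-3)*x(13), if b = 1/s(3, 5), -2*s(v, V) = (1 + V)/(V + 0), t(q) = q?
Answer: 130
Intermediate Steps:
s(v, V) = -(1 + V)/(2*V) (s(v, V) = -(1 + V)/(2*(V + 0)) = -(1 + V)/(2*V))
b = -5/3 (b = 1/((½)*(-1 - 1*5)/5) = 1/((½)*(⅕)*(-1 - 5)) = 1/((½)*(⅕)*(-6)) = 1/(-⅗) = -5/3 ≈ -1.6667)
x(J) = -10*J/3 (x(J) = -5*(J + J)/3 = -10*J/3)
N(-7) + t(-3)*x(13) = (-7 - 1*(-7)) - (-10)*13 = (-7 + 7) - 3*(-130/3) = 0 + 130 = 130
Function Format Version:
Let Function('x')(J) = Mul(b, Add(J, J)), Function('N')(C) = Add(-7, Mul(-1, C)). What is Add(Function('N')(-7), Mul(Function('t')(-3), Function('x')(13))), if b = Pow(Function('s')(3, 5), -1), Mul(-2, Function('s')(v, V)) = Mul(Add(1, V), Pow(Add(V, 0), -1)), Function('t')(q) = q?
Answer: 130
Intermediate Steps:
Function('s')(v, V) = Mul(Rational(-1, 2), Pow(V, -1), Add(1, V)) (Function('s')(v, V) = Mul(Rational(-1, 2), Mul(Add(1, V), Pow(Add(V, 0), -1))) = Mul(Rational(-1, 2), Mul(Add(1, V), Pow(V, -1))) = Mul(Rational(-1, 2), Mul(Pow(V, -1), Add(1, V))) = Mul(Rational(-1, 2), Pow(V, -1), Add(1, V)))
b = Rational(-5, 3) (b = Pow(Mul(Rational(1, 2), Pow(5, -1), Add(-1, Mul(-1, 5))), -1) = Pow(Mul(Rational(1, 2), Rational(1, 5), Add(-1, -5)), -1) = Pow(Mul(Rational(1, 2), Rational(1, 5), -6), -1) = Pow(Rational(-3, 5), -1) = Rational(-5, 3) ≈ -1.6667)
Function('x')(J) = Mul(Rational(-10, 3), J) (Function('x')(J) = Mul(Rational(-5, 3), Add(J, J)) = Mul(Rational(-5, 3), Mul(2, J)) = Mul(Rational(-10, 3), J))
Add(Function('N')(-7), Mul(Function('t')(-3), Function('x')(13))) = Add(Add(-7, Mul(-1, -7)), Mul(-3, Mul(Rational(-10, 3), 13))) = Add(Add(-7, 7), Mul(-3, Rational(-130, 3))) = Add(0, 130) = 130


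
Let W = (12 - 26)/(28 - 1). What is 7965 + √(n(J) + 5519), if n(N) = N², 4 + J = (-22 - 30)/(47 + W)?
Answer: 7965 + 9*√107825071/1255 ≈ 8039.5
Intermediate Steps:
W = -14/27 ≈ -0.51852
J = -6424/1255 (J = -4 + (-22 - 30)/(47 - 14/27) = -4 - 52/1255/27 = -4 - 52*27/1255 = -4 - 1404/1255 = -6424/1255 ≈ -5.1187)
7965 + √(n(J) + 5519) = 7965 + √((-6424/1255)² + 5519) = 7965 + √(41267776/1575025 + 5519) = 7965 + √(8733830751/1575025) = 7965 + 9*√107825071/1255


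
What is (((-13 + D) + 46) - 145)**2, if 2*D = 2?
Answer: 12321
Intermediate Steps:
D = 1 (D = (1/2)*2 = 1)
(((-13 + D) + 46) - 145)**2 = (((-13 + 1) + 46) - 145)**2 = ((-12 + 46) - 145)**2 = (34 - 145)**2 = (-111)**2 = 12321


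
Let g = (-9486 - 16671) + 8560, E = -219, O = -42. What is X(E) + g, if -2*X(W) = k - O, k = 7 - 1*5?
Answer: -17619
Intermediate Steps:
k = 2 (k = 7 - 5 = 2)
X(W) = -22 (X(W) = -(2 - 1*(-42))/2 = -(2 + 42)/2 = -½*44 = -22)
g = -17597 (g = -26157 + 8560 = -17597)
X(E) + g = -22 - 17597 = -17619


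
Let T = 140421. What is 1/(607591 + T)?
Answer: 1/748012 ≈ 1.3369e-6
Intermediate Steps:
1/(607591 + T) = 1/(607591 + 140421) = 1/748012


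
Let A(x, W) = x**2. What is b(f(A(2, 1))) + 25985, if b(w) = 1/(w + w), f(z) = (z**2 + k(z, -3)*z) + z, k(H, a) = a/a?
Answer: 1247281/48 ≈ 25985.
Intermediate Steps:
k(H, a) = 1
f(z) = z**2 + 2*z (f(z) = (z**2 + 1*z) + z = (z**2 + z) + z = (z + z**2) + z = z**2 + 2*z)
b(w) = 1/(2*w)
b(f(A(2, 1))) + 25985 = 1/(2*((2**2*(2 + 2**2)))) + 25985 = 1/(2*((4*(2 + 4)))) + 25985 = 1/(2*((4*6))) + 25985 = (1/2)/24 + 25985 = (1/2)*(1/24) + 25985 = 1/48 + 25985 = 1247281/48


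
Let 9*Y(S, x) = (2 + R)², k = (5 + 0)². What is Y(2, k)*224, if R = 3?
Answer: 5600/9 ≈ 622.22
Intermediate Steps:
k = 25 (k = 5² = 25)
Y(S, x) = 25/9 (Y(S, x) = (2 + 3)²/9 = (⅑)*5² = (⅑)*25 = 25/9)
Y(2, k)*224 = (25/9)*224 = 5600/9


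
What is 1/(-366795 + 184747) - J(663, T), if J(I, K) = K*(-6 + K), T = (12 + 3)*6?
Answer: -1376282881/182048 ≈ -7560.0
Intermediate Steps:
T = 90 (T = 15*6 = 90)
1/(-366795 + 184747) - J(663, T) = 1/(-366795 + 184747) - 90*(-6 + 90) = 1/(-182048) - 90*84 = -1/182048 - 1*7560 = -1/182048 - 7560 = -1376282881/182048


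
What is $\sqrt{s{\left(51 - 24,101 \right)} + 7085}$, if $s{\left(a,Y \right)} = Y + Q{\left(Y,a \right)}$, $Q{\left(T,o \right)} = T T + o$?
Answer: $\sqrt{17414} \approx 131.96$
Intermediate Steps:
$Q{\left(T,o \right)} = o + T^{2}$ ($Q{\left(T,o \right)} = T^{2} + o = o + T^{2}$)
$s{\left(a,Y \right)} = Y + a + Y^{2}$ ($s{\left(a,Y \right)} = Y + \left(a + Y^{2}\right) = Y + a + Y^{2}$)
$\sqrt{s{\left(51 - 24,101 \right)} + 7085} = \sqrt{\left(101 + \left(51 - 24\right) + 101^{2}\right) + 7085} = \sqrt{\left(101 + \left(51 - 24\right) + 10201\right) + 7085} = \sqrt{\left(101 + 27 + 10201\right) + 7085} = \sqrt{10329 + 7085} = \sqrt{17414}$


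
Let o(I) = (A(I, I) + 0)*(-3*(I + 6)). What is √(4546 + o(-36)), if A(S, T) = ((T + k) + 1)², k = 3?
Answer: √96706 ≈ 310.98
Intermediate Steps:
A(S, T) = (4 + T)² (A(S, T) = ((T + 3) + 1)² = ((3 + T) + 1)² = (4 + T)²)
o(I) = (4 + I)²*(-18 - 3*I) (o(I) = ((4 + I)² + 0)*(-3*(I + 6)) = (4 + I)²*(-3*(6 + I)) = (4 + I)²*(-18 - 3*I))
√(4546 + o(-36)) = √(4546 + 3*(4 - 36)²*(-6 - 1*(-36))) = √(4546 + 3*(-32)²*(-6 + 36)) = √(4546 + 3*1024*30) = √(4546 + 92160) = √96706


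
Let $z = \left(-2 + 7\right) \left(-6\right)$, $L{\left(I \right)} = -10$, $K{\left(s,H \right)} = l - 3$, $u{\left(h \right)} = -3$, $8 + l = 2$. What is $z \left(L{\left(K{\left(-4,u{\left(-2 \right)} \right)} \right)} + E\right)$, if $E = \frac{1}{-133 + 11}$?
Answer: $\frac{18315}{61} \approx 300.25$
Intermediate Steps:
$l = -6$ ($l = -8 + 2 = -6$)
$K{\left(s,H \right)} = -9$ ($K{\left(s,H \right)} = -6 - 3 = -9$)
$E = - \frac{1}{122}$ ($E = \frac{1}{-122} = - \frac{1}{122} \approx -0.0081967$)
$z = -30$ ($z = 5 \left(-6\right) = -30$)
$z \left(L{\left(K{\left(-4,u{\left(-2 \right)} \right)} \right)} + E\right) = - 30 \left(-10 - \frac{1}{122}\right) = \left(-30\right) \left(- \frac{1221}{122}\right) = \frac{18315}{61}$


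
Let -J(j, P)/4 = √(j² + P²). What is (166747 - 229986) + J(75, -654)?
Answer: -63239 - 12*√48149 ≈ -65872.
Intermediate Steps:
J(j, P) = -4*√(P² + j²) (J(j, P) = -4*√(j² + P²) = -4*√(P² + j²))
(166747 - 229986) + J(75, -654) = (166747 - 229986) - 4*√((-654)² + 75²) = -63239 - 4*√(427716 + 5625) = -63239 - 12*√48149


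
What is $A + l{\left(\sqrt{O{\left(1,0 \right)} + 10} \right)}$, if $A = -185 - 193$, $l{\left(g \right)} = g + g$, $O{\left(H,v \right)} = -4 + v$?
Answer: $-378 + 2 \sqrt{6} \approx -373.1$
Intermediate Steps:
$l{\left(g \right)} = 2 g$
$A = -378$
$A + l{\left(\sqrt{O{\left(1,0 \right)} + 10} \right)} = -378 + 2 \sqrt{\left(-4 + 0\right) + 10} = -378 + 2 \sqrt{-4 + 10} = -378 + 2 \sqrt{6}$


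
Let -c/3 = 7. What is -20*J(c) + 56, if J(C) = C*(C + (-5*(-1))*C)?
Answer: -52864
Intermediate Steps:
c = -21 (c = -3*7 = -21)
J(C) = 6*C**2 (J(C) = C*(C + 5*C) = C*(6*C) = 6*C**2)
-20*J(c) + 56 = -120*(-21)**2 + 56 = -120*441 + 56 = -20*2646 + 56 = -52920 + 56 = -52864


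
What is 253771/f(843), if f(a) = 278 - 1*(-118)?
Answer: 253771/396 ≈ 640.84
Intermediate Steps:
f(a) = 396 (f(a) = 278 + 118 = 396)
253771/f(843) = 253771/396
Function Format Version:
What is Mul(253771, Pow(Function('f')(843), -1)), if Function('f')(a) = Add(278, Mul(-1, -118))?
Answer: Rational(253771, 396) ≈ 640.84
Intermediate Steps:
Function('f')(a) = 396 (Function('f')(a) = Add(278, 118) = 396)
Mul(253771, Pow(Function('f')(843), -1)) = Mul(253771, Pow(396, -1)) = Mul(253771, Rational(1, 396)) = Rational(253771, 396)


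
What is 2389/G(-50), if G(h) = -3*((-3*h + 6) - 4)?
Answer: -2389/456 ≈ -5.2390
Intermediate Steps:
G(h) = -6 + 9*h (G(h) = -3*((6 - 3*h) - 4) = -3*(2 - 3*h) = -6 + 9*h)
2389/G(-50) = 2389/(-6 + 9*(-50)) = 2389/(-6 - 450) = 2389/(-456) = 2389*(-1/456) = -2389/456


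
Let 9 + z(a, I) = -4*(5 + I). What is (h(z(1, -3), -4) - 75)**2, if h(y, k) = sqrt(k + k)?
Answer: 5617 - 300*I*sqrt(2) ≈ 5617.0 - 424.26*I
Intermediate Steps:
z(a, I) = -29 - 4*I (z(a, I) = -9 - 4*(5 + I) = -9 + (-20 - 4*I) = -29 - 4*I)
h(y, k) = sqrt(2)*sqrt(k) (h(y, k) = sqrt(2*k) = sqrt(2)*sqrt(k))
(h(z(1, -3), -4) - 75)**2 = (sqrt(2)*sqrt(-4) - 75)**2 = (sqrt(2)*(2*I) - 75)**2 = (2*I*sqrt(2) - 75)**2 = (-75 + 2*I*sqrt(2))**2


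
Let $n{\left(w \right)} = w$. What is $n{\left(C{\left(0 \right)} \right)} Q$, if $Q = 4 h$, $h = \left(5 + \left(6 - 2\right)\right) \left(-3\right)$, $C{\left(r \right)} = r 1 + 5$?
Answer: $-540$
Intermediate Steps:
$C{\left(r \right)} = 5 + r$ ($C{\left(r \right)} = r + 5 = 5 + r$)
$h = -27$ ($h = \left(5 + 4\right) \left(-3\right) = 9 \left(-3\right) = -27$)
$Q = -108$ ($Q = 4 \left(-27\right) = -108$)
$n{\left(C{\left(0 \right)} \right)} Q = \left(5 + 0\right) \left(-108\right) = 5 \left(-108\right) = -540$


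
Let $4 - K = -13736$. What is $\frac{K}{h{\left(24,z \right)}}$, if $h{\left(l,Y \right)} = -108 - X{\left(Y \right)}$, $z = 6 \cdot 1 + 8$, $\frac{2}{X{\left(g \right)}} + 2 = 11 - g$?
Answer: $- \frac{34350}{269} \approx -127.7$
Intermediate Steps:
$K = 13740$ ($K = 4 - -13736 = 4 + 13736 = 13740$)
$X{\left(g \right)} = \frac{2}{9 - g}$ ($X{\left(g \right)} = \frac{2}{-2 - \left(-11 + g\right)} = \frac{2}{9 - g}$)
$z = 14$ ($z = 6 + 8 = 14$)
$h{\left(l,Y \right)} = -108 + \frac{2}{-9 + Y}$ ($h{\left(l,Y \right)} = -108 - - \frac{2}{-9 + Y} = -108 + \frac{2}{-9 + Y}$)
$\frac{K}{h{\left(24,z \right)}} = \frac{13740}{2 \frac{1}{-9 + 14} \left(487 - 756\right)} = \frac{13740}{2 \cdot \frac{1}{5} \left(487 - 756\right)} = \frac{13740}{2 \cdot \frac{1}{5} \left(-269\right)} = \frac{13740}{- \frac{538}{5}} = 13740 \left(- \frac{5}{538}\right) = - \frac{34350}{269}$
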